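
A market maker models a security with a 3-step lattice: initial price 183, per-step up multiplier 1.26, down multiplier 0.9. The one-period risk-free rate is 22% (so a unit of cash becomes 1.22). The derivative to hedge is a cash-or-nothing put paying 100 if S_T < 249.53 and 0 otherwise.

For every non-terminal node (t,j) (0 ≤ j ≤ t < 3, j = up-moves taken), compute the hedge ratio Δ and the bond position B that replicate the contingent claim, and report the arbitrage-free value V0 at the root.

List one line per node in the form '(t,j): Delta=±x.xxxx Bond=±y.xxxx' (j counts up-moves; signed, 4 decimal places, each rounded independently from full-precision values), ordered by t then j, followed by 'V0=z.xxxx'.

(0,0): Delta=-0.2014 Bond=38.7534
(1,0): Delta=-1.2288 Bond=216.4890
(1,1): Delta=-0.1097 Bond=26.1280
(2,0): Delta=0.0000 Bond=81.9672
(2,1): Delta=-1.3385 Bond=286.8852
(2,2): Delta=0.0000 Bond=0.0000
V0=1.8886

Since d<R<u, set p* = (R−d)/(u−d) = 0.8889; price each node as the discounted p*-expectation of its children.
Payoff layer (t=3): V(3,0)=100.0000, V(3,1)=100.0000, V(3,2)=0.0000, V(3,3)=0.0000
(2,0): S=148.2300. Δ = (V_up−V_dn)/(S_up−S_dn) = (100.0000−100.0000)/(186.7698−133.4070) = 0.0000. V = [p*·100.0000 + (1−p*)·100.0000]/1.22 = 81.9672. B = V − Δ·S = 81.9672.
(2,1): S=207.5220. Δ = (V_up−V_dn)/(S_up−S_dn) = (0.0000−100.0000)/(261.4777−186.7698) = -1.3385. V = [p*·0.0000 + (1−p*)·100.0000]/1.22 = 9.1075. B = V − Δ·S = 286.8852.
(2,2): S=290.5308. Δ = (V_up−V_dn)/(S_up−S_dn) = (0.0000−0.0000)/(366.0688−261.4777) = 0.0000. V = [p*·0.0000 + (1−p*)·0.0000]/1.22 = 0.0000. B = V − Δ·S = 0.0000.
(1,0): S=164.7000. Δ = (V_up−V_dn)/(S_up−S_dn) = (9.1075−81.9672)/(207.5220−148.2300) = -1.2288. V = [p*·9.1075 + (1−p*)·81.9672]/1.22 = 14.1008. B = V − Δ·S = 216.4890.
(1,1): S=230.5800. Δ = (V_up−V_dn)/(S_up−S_dn) = (0.0000−9.1075)/(290.5308−207.5220) = -0.1097. V = [p*·0.0000 + (1−p*)·9.1075]/1.22 = 0.8295. B = V − Δ·S = 26.1280.
(0,0): S=183.0000. Δ = (V_up−V_dn)/(S_up−S_dn) = (0.8295−14.1008)/(230.5800−164.7000) = -0.2014. V = [p*·0.8295 + (1−p*)·14.1008]/1.22 = 1.8886. B = V − Δ·S = 38.7534.
Check: Δ(0,0)·S0 + B(0,0) = 1.8886 = V0.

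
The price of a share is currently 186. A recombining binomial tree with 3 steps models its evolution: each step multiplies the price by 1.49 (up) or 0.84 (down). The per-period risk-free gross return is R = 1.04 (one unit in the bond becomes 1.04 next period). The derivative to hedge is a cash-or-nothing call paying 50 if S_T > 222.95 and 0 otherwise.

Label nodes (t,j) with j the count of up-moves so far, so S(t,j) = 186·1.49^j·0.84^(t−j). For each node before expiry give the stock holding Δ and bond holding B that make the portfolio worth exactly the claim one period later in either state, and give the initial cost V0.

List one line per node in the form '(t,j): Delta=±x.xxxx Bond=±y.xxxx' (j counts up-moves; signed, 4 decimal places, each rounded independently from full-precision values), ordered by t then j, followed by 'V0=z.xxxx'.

The replicating-portfolio and risk-neutral prices coincide; use p* = (1.04−0.84)/(1.49−0.84) = 0.3077 for the latter.
Terminal payoffs: V(3,0)=0.0000, V(3,1)=0.0000, V(3,2)=50.0000, V(3,3)=50.0000
Node (2,0) S=131.2416: V=(p*·0.0000+(1−p*)·0.0000)/1.04=0.0000; Δ=(0.0000−0.0000)/(195.5500−110.2429)=0.0000; B=V−Δ·S=0.0000
Node (2,1) S=232.7976: V=(p*·50.0000+(1−p*)·0.0000)/1.04=14.7929; Δ=(50.0000−0.0000)/(346.8684−195.5500)=0.3304; B=V−Δ·S=-62.1302
Node (2,2) S=412.9386: V=(p*·50.0000+(1−p*)·50.0000)/1.04=48.0769; Δ=(50.0000−50.0000)/(615.2785−346.8684)=0.0000; B=V−Δ·S=48.0769
Node (1,0) S=156.2400: V=(p*·14.7929+(1−p*)·0.0000)/1.04=4.3766; Δ=(14.7929−0.0000)/(232.7976−131.2416)=0.1457; B=V−Δ·S=-18.3817
Node (1,1) S=277.1400: V=(p*·48.0769+(1−p*)·14.7929)/1.04=24.0713; Δ=(48.0769−14.7929)/(412.9386−232.7976)=0.1848; B=V−Δ·S=-27.1349
Node (0,0) S=186.0000: V=(p*·24.0713+(1−p*)·4.3766)/1.04=10.0351; Δ=(24.0713−4.3766)/(277.1400−156.2400)=0.1629; B=V−Δ·S=-20.2644
Each (Δ,B) replicates both successor values, so the strategy is self-financing and V0 is arbitrage-free.

(0,0): Delta=0.1629 Bond=-20.2644
(1,0): Delta=0.1457 Bond=-18.3817
(1,1): Delta=0.1848 Bond=-27.1349
(2,0): Delta=0.0000 Bond=0.0000
(2,1): Delta=0.3304 Bond=-62.1302
(2,2): Delta=0.0000 Bond=48.0769
V0=10.0351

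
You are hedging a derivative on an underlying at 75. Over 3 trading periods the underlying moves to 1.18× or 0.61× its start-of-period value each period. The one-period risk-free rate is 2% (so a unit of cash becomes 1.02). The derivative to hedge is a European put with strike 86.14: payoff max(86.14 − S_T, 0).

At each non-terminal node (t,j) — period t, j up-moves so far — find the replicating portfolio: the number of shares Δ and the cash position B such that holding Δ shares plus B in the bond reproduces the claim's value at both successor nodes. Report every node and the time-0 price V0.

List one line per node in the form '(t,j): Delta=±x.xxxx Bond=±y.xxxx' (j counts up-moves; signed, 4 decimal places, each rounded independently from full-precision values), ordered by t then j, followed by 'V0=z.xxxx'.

Since d<R<u, set p* = (R−d)/(u−d) = 0.7193; price each node as the discounted p*-expectation of its children.
Terminal values V(3,·): V(3,0)=69.1164, V(3,1)=53.2092, V(3,2)=22.4377, V(3,3)=0.0000
  t=2,j=0: stock 27.9075 → up 32.9308 (V=53.2092), down 17.0236 (V=69.1164). Price 56.5435; hedge Δ=-1.0000, bond B=84.4510.
  t=2,j=1: stock 53.9850 → up 63.7023 (V=22.4377), down 32.9308 (V=53.2092). Price 30.4660; hedge Δ=-1.0000, bond B=84.4510.
  t=2,j=2: stock 104.4300 → up 123.2274 (V=0.0000), down 63.7023 (V=22.4377). Price 6.1748; hedge Δ=-0.3769, bond B=45.5392.
  t=1,j=0: stock 45.7500 → up 53.9850 (V=30.4660), down 27.9075 (V=56.5435). Price 37.0451; hedge Δ=-1.0000, bond B=82.7951.
  t=1,j=1: stock 88.5000 → up 104.4300 (V=6.1748), down 53.9850 (V=30.4660). Price 12.7386; hedge Δ=-0.4815, bond B=55.3547.
  t=0,j=0: stock 75.0000 → up 88.5000 (V=12.7386), down 45.7500 (V=37.0451). Price 19.1779; hedge Δ=-0.5686, bond B=61.8208.
Self-financing check: at every node Δ·S+B equals the discounted successor values.

(0,0): Delta=-0.5686 Bond=61.8208
(1,0): Delta=-1.0000 Bond=82.7951
(1,1): Delta=-0.4815 Bond=55.3547
(2,0): Delta=-1.0000 Bond=84.4510
(2,1): Delta=-1.0000 Bond=84.4510
(2,2): Delta=-0.3769 Bond=45.5392
V0=19.1779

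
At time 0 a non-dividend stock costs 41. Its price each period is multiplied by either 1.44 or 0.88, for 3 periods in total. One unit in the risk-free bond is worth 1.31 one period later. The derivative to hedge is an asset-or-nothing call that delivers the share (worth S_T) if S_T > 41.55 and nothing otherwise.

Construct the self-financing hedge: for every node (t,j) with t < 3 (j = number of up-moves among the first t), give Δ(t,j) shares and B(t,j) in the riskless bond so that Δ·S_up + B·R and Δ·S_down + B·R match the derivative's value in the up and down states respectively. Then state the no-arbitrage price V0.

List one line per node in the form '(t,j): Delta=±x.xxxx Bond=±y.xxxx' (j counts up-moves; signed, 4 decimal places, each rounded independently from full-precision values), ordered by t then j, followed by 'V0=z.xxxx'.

No-arbitrage ⇒ martingale measure with p* = (R−d)/(u−d) = 0.7679.
Terminal payoffs: V(3,0)=0.0000, V(3,1)=45.7206, V(3,2)=74.8155, V(3,3)=122.4253
Node (2,0) S=31.7504: V=(p*·45.7206+(1−p*)·0.0000)/1.31=26.7991; Δ=(45.7206−0.0000)/(45.7206−27.9404)=2.5714; B=V−Δ·S=-54.8447
Node (2,1) S=51.9552: V=(p*·74.8155+(1−p*)·45.7206)/1.31=51.9552; Δ=(74.8155−45.7206)/(74.8155−45.7206)=1.0000; B=V−Δ·S=0.0000
Node (2,2) S=85.0176: V=(p*·122.4253+(1−p*)·74.8155)/1.31=85.0176; Δ=(122.4253−74.8155)/(122.4253−74.8155)=1.0000; B=V−Δ·S=0.0000
Node (1,0) S=36.0800: V=(p*·51.9552+(1−p*)·26.7991)/1.31=35.2026; Δ=(51.9552−26.7991)/(51.9552−31.7504)=1.2451; B=V−Δ·S=-9.7189
Node (1,1) S=59.0400: V=(p*·85.0176+(1−p*)·51.9552)/1.31=59.0400; Δ=(85.0176−51.9552)/(85.0176−51.9552)=1.0000; B=V−Δ·S=0.0000
Node (0,0) S=41.0000: V=(p*·59.0400+(1−p*)·35.2026)/1.31=40.8445; Δ=(59.0400−35.2026)/(59.0400−36.0800)=1.0382; B=V−Δ·S=-1.7223
Each (Δ,B) replicates both successor values, so the strategy is self-financing and V0 is arbitrage-free.

(0,0): Delta=1.0382 Bond=-1.7223
(1,0): Delta=1.2451 Bond=-9.7189
(1,1): Delta=1.0000 Bond=0.0000
(2,0): Delta=2.5714 Bond=-54.8447
(2,1): Delta=1.0000 Bond=0.0000
(2,2): Delta=1.0000 Bond=0.0000
V0=40.8445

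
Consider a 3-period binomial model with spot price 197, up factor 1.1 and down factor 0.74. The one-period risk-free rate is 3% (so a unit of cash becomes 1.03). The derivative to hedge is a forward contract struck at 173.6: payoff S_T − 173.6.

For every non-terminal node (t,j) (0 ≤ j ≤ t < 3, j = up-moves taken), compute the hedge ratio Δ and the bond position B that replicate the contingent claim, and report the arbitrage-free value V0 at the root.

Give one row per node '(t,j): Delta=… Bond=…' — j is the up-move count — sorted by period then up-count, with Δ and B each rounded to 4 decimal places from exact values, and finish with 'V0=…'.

No-arbitrage ⇒ martingale measure with p* = (R−d)/(u−d) = 0.8056.
At expiry t=3: V(3,0)=-93.7709, V(3,1)=-54.9351, V(3,2)=2.7938, V(3,3)=88.6070
  t=2,j=0: stock 107.8772 → up 118.6649 (V=-54.9351), down 79.8291 (V=-93.7709). Price -60.6665; hedge Δ=1.0000, bond B=-168.5437.
  t=2,j=1: stock 160.3580 → up 176.3938 (V=2.7938), down 118.6649 (V=-54.9351). Price -8.1857; hedge Δ=1.0000, bond B=-168.5437.
  t=2,j=2: stock 238.3700 → up 262.2070 (V=88.6070), down 176.3938 (V=2.7938). Price 69.8263; hedge Δ=1.0000, bond B=-168.5437.
  t=1,j=0: stock 145.7800 → up 160.3580 (V=-8.1857), down 107.8772 (V=-60.6665). Price -17.8546; hedge Δ=1.0000, bond B=-163.6346.
  t=1,j=1: stock 216.7000 → up 238.3700 (V=69.8263), down 160.3580 (V=-8.1857). Price 53.0654; hedge Δ=1.0000, bond B=-163.6346.
  t=0,j=0: stock 197.0000 → up 216.7000 (V=53.0654), down 145.7800 (V=-17.8546). Price 38.1314; hedge Δ=1.0000, bond B=-158.8686.
Check: Δ(0,0)·S0 + B(0,0) = 38.1314 = V0.

(0,0): Delta=1.0000 Bond=-158.8686
(1,0): Delta=1.0000 Bond=-163.6346
(1,1): Delta=1.0000 Bond=-163.6346
(2,0): Delta=1.0000 Bond=-168.5437
(2,1): Delta=1.0000 Bond=-168.5437
(2,2): Delta=1.0000 Bond=-168.5437
V0=38.1314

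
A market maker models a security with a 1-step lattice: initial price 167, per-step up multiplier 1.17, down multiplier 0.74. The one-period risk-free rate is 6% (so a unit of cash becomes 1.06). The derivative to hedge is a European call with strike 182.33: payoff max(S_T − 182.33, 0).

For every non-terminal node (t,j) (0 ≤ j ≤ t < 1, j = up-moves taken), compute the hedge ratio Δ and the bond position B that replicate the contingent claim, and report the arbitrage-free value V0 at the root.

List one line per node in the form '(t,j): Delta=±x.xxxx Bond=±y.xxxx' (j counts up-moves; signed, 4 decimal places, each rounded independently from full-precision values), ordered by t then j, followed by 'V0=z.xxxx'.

Since d<R<u, set p* = (R−d)/(u−d) = 0.7442; price each node as the discounted p*-expectation of its children.
Payoff layer (t=1): V(1,0)=0.0000, V(1,1)=13.0600
  t=0,j=0: stock 167.0000 → up 195.3900 (V=13.0600), down 123.5800 (V=0.0000). Price 9.1689; hedge Δ=0.1819, bond B=-21.2032.
Each (Δ,B) replicates both successor values, so the strategy is self-financing and V0 is arbitrage-free.

(0,0): Delta=0.1819 Bond=-21.2032
V0=9.1689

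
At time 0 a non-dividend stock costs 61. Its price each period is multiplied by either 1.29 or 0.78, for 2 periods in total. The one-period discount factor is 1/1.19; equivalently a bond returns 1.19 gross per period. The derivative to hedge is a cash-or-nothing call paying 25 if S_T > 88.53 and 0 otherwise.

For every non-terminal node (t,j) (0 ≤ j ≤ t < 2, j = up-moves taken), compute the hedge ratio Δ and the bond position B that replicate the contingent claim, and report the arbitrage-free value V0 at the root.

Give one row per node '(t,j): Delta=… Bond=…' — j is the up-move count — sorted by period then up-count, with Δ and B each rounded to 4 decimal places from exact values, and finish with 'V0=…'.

(0,0): Delta=0.5429 Bond=-21.7062
(1,0): Delta=0.0000 Bond=0.0000
(1,1): Delta=0.6229 Bond=-32.1305
V0=11.4097

No-arbitrage ⇒ martingale measure with p* = (R−d)/(u−d) = 0.8039.
At expiry t=2: V(2,0)=0.0000, V(2,1)=0.0000, V(2,2)=25.0000
Node (1,0) S=47.5800: V=(p*·0.0000+(1−p*)·0.0000)/1.19=0.0000; Δ=(0.0000−0.0000)/(61.3782−37.1124)=0.0000; B=V−Δ·S=0.0000
Node (1,1) S=78.6900: V=(p*·25.0000+(1−p*)·0.0000)/1.19=16.8891; Δ=(25.0000−0.0000)/(101.5101−61.3782)=0.6229; B=V−Δ·S=-32.1305
Node (0,0) S=61.0000: V=(p*·16.8891+(1−p*)·0.0000)/1.19=11.4097; Δ=(16.8891−0.0000)/(78.6900−47.5800)=0.5429; B=V−Δ·S=-21.7062
Root portfolio cost Δ·61+B reproduces V0=11.4097.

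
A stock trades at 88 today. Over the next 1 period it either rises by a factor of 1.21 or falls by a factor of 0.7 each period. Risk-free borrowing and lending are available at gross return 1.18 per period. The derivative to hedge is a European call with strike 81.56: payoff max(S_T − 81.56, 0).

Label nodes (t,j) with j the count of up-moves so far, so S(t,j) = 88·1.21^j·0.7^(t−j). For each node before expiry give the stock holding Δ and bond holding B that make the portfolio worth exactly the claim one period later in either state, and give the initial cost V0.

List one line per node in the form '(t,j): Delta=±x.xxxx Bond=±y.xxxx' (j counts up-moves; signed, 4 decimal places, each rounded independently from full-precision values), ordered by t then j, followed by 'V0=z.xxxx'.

Under the risk-neutral measure, an up-move has probability p* = (R−d)/(u−d) = 0.9412 and values discount at R = 1.18.
Terminal payoffs: V(1,0)=0.0000, V(1,1)=24.9200
  t=0,j=0: stock 88.0000 → up 106.4800 (V=24.9200), down 61.6000 (V=0.0000). Price 19.8764; hedge Δ=0.5553, bond B=-28.9864.
Root portfolio cost Δ·88+B reproduces V0=19.8764.

(0,0): Delta=0.5553 Bond=-28.9864
V0=19.8764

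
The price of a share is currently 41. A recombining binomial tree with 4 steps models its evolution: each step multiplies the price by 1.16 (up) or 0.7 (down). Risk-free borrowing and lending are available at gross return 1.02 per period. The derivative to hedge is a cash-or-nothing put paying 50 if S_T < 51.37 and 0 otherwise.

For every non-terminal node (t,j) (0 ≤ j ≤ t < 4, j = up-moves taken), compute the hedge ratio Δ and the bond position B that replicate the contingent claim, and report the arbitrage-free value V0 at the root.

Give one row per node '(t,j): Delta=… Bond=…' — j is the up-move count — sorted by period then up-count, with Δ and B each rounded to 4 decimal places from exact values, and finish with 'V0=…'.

(0,0): Delta=-0.8410 Bond=69.8562
(1,0): Delta=0.0000 Bond=47.1161
(1,1): Delta=-1.0631 Bond=81.8133
(2,0): Delta=0.0000 Bond=48.0584
(2,1): Delta=0.0000 Bond=48.0584
(2,2): Delta=-1.3437 Bond=98.9332
(3,0): Delta=0.0000 Bond=49.0196
(3,1): Delta=0.0000 Bond=49.0196
(3,2): Delta=0.0000 Bond=49.0196
(3,3): Delta=-1.6985 Bond=123.6147
V0=35.3745

Since d<R<u, set p* = (R−d)/(u−d) = 0.6957; price each node as the discounted p*-expectation of its children.
Terminal values V(4,·): V(4,0)=50.0000, V(4,1)=50.0000, V(4,2)=50.0000, V(4,3)=50.0000, V(4,4)=0.0000
Node (3,0) S=14.0630: V=(p*·50.0000+(1−p*)·50.0000)/1.02=49.0196; Δ=(50.0000−50.0000)/(16.3131−9.8441)=0.0000; B=V−Δ·S=49.0196
Node (3,1) S=23.3044: V=(p*·50.0000+(1−p*)·50.0000)/1.02=49.0196; Δ=(50.0000−50.0000)/(27.0331−16.3131)=0.0000; B=V−Δ·S=49.0196
Node (3,2) S=38.6187: V=(p*·50.0000+(1−p*)·50.0000)/1.02=49.0196; Δ=(50.0000−50.0000)/(44.7977−27.0331)=0.0000; B=V−Δ·S=49.0196
Node (3,3) S=63.9967: V=(p*·0.0000+(1−p*)·50.0000)/1.02=14.9190; Δ=(0.0000−50.0000)/(74.2362−44.7977)=-1.6985; B=V−Δ·S=123.6147
Node (2,0) S=20.0900: V=(p*·49.0196+(1−p*)·49.0196)/1.02=48.0584; Δ=(49.0196−49.0196)/(23.3044−14.0630)=0.0000; B=V−Δ·S=48.0584
Node (2,1) S=33.2920: V=(p*·49.0196+(1−p*)·49.0196)/1.02=48.0584; Δ=(49.0196−49.0196)/(38.6187−23.3044)=0.0000; B=V−Δ·S=48.0584
Node (2,2) S=55.1696: V=(p*·14.9190+(1−p*)·49.0196)/1.02=24.8014; Δ=(14.9190−49.0196)/(63.9967−38.6187)=-1.3437; B=V−Δ·S=98.9332
Node (1,0) S=28.7000: V=(p*·48.0584+(1−p*)·48.0584)/1.02=47.1161; Δ=(48.0584−48.0584)/(33.2920−20.0900)=0.0000; B=V−Δ·S=47.1161
Node (1,1) S=47.5600: V=(p*·24.8014+(1−p*)·48.0584)/1.02=31.2546; Δ=(24.8014−48.0584)/(55.1696−33.2920)=-1.0631; B=V−Δ·S=81.8133
Node (0,0) S=41.0000: V=(p*·31.2546+(1−p*)·47.1161)/1.02=35.3745; Δ=(31.2546−47.1161)/(47.5600−28.7000)=-0.8410; B=V−Δ·S=69.8562
Check: Δ(0,0)·S0 + B(0,0) = 35.3745 = V0.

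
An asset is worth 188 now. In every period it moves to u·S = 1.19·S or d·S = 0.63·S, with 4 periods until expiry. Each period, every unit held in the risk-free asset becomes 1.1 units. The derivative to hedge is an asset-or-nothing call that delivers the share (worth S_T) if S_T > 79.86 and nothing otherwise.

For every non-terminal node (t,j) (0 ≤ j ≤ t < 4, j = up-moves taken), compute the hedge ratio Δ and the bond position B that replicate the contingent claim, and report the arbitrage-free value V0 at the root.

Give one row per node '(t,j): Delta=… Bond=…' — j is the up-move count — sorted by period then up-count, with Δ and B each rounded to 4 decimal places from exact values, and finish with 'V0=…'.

No-arbitrage ⇒ martingale measure with p* = (R−d)/(u−d) = 0.8393.
At expiry t=4: V(4,0)=0.0000, V(4,1)=0.0000, V(4,2)=105.6654, V(4,3)=199.5902, V(4,4)=377.0038
(3,0): S=47.0088. Δ = (V_up−V_dn)/(S_up−S_dn) = (0.0000−0.0000)/(55.9405−29.6156) = 0.0000. V = [p*·0.0000 + (1−p*)·0.0000]/1.1 = 0.0000. B = V − Δ·S = 0.0000.
(3,1): S=88.7945. Δ = (V_up−V_dn)/(S_up−S_dn) = (105.6654−0.0000)/(105.6654−55.9405) = 2.1250. V = [p*·105.6654 + (1−p*)·0.0000]/1.1 = 80.6213. B = V − Δ·S = -108.0669.
(3,2): S=167.7229. Δ = (V_up−V_dn)/(S_up−S_dn) = (199.5902−105.6654)/(199.5902−105.6654) = 1.0000. V = [p*·199.5902 + (1−p*)·105.6654]/1.1 = 167.7229. B = V − Δ·S = 0.0000.
(3,3): S=316.8099. Δ = (V_up−V_dn)/(S_up−S_dn) = (377.0038−199.5902)/(377.0038−199.5902) = 1.0000. V = [p*·377.0038 + (1−p*)·199.5902]/1.1 = 316.8099. B = V − Δ·S = 0.0000.
(2,0): S=74.6172. Δ = (V_up−V_dn)/(S_up−S_dn) = (80.6213−0.0000)/(88.7945−47.0088) = 1.9294. V = [p*·80.6213 + (1−p*)·0.0000]/1.1 = 61.5130. B = V − Δ·S = -82.4536.
(2,1): S=140.9436. Δ = (V_up−V_dn)/(S_up−S_dn) = (167.7229−80.6213)/(167.7229−88.7945) = 1.1036. V = [p*·167.7229 + (1−p*)·80.6213]/1.1 = 139.7495. B = V − Δ·S = -15.7890.
(2,2): S=266.2268. Δ = (V_up−V_dn)/(S_up−S_dn) = (316.8099−167.7229)/(316.8099−167.7229) = 1.0000. V = [p*·316.8099 + (1−p*)·167.7229]/1.1 = 266.2268. B = V − Δ·S = 0.0000.
(1,0): S=118.4400. Δ = (V_up−V_dn)/(S_up−S_dn) = (139.7495−61.5130)/(140.9436−74.6172) = 1.1796. V = [p*·139.7495 + (1−p*)·61.5130]/1.1 = 115.6143. B = V − Δ·S = -24.0936.
(1,1): S=223.7200. Δ = (V_up−V_dn)/(S_up−S_dn) = (266.2268−139.7495)/(266.2268−140.9436) = 1.0095. V = [p*·266.2268 + (1−p*)·139.7495]/1.1 = 223.5455. B = V − Δ·S = -2.3068.
(0,0): S=188.0000. Δ = (V_up−V_dn)/(S_up−S_dn) = (223.5455−115.6143)/(223.7200−118.4400) = 1.0252. V = [p*·223.5455 + (1−p*)·115.6143]/1.1 = 187.4540. B = V − Δ·S = -5.2803.
Root portfolio cost Δ·188+B reproduces V0=187.4540.

(0,0): Delta=1.0252 Bond=-5.2803
(1,0): Delta=1.1796 Bond=-24.0936
(1,1): Delta=1.0095 Bond=-2.3068
(2,0): Delta=1.9294 Bond=-82.4536
(2,1): Delta=1.1036 Bond=-15.7890
(2,2): Delta=1.0000 Bond=0.0000
(3,0): Delta=0.0000 Bond=0.0000
(3,1): Delta=2.1250 Bond=-108.0669
(3,2): Delta=1.0000 Bond=0.0000
(3,3): Delta=1.0000 Bond=0.0000
V0=187.4540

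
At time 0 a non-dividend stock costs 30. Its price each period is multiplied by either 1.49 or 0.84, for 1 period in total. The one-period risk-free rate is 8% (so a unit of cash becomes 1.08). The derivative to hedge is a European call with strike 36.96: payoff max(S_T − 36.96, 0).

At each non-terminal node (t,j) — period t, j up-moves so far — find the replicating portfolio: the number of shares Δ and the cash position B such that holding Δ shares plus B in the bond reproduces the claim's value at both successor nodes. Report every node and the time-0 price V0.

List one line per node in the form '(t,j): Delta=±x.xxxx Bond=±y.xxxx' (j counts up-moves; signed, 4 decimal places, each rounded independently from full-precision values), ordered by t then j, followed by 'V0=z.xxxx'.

(0,0): Delta=0.3969 Bond=-9.2615
V0=2.6462

Since d<R<u, set p* = (R−d)/(u−d) = 0.3692; price each node as the discounted p*-expectation of its children.
Payoff layer (t=1): V(1,0)=0.0000, V(1,1)=7.7400
(0,0): S=30.0000. Δ = (V_up−V_dn)/(S_up−S_dn) = (7.7400−0.0000)/(44.7000−25.2000) = 0.3969. V = [p*·7.7400 + (1−p*)·0.0000]/1.08 = 2.6462. B = V − Δ·S = -9.2615.
Self-financing check: at every node Δ·S+B equals the discounted successor values.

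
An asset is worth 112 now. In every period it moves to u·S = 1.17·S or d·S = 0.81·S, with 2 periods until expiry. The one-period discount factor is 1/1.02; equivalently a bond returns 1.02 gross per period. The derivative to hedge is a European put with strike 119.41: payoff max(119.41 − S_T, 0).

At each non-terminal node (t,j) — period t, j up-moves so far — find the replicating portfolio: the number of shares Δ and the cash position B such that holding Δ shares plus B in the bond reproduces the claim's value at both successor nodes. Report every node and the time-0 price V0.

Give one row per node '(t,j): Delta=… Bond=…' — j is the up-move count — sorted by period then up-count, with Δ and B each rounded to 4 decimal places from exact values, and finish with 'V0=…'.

Since d<R<u, set p* = (R−d)/(u−d) = 0.5833; price each node as the discounted p*-expectation of its children.
Terminal payoffs: V(2,0)=45.9268, V(2,1)=13.2676, V(2,2)=0.0000
Node (1,0) S=90.7200: V=(p*·13.2676+(1−p*)·45.9268)/1.02=26.3486; Δ=(13.2676−45.9268)/(106.1424−73.4832)=-1.0000; B=V−Δ·S=117.0686
Node (1,1) S=131.0400: V=(p*·0.0000+(1−p*)·13.2676)/1.02=5.4198; Δ=(0.0000−13.2676)/(153.3168−106.1424)=-0.2812; B=V−Δ·S=42.2742
Node (0,0) S=112.0000: V=(p*·5.4198+(1−p*)·26.3486)/1.02=13.8629; Δ=(5.4198−26.3486)/(131.0400−90.7200)=-0.5191; B=V−Δ·S=71.9986
The time-0 hedge costs 13.8629, which is the no-arbitrage price.

(0,0): Delta=-0.5191 Bond=71.9986
(1,0): Delta=-1.0000 Bond=117.0686
(1,1): Delta=-0.2812 Bond=42.2742
V0=13.8629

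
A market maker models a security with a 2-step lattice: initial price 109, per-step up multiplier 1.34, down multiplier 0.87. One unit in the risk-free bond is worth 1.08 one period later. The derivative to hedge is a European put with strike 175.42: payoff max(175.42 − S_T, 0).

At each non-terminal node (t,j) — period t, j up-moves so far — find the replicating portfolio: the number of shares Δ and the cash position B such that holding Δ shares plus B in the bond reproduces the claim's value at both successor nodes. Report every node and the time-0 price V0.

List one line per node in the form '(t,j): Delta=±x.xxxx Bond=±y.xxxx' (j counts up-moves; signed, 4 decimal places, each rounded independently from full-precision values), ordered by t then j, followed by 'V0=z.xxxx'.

Under the risk-neutral measure, an up-move has probability p* = (R−d)/(u−d) = 0.4468 and values discount at R = 1.08.
Terminal values V(2,·): V(2,0)=92.9179, V(2,1)=48.3478, V(2,2)=0.0000
(1,0): S=94.8300. Δ = (V_up−V_dn)/(S_up−S_dn) = (48.3478−92.9179)/(127.0722−82.5021) = -1.0000. V = [p*·48.3478 + (1−p*)·92.9179]/1.08 = 67.5959. B = V − Δ·S = 162.4259.
(1,1): S=146.0600. Δ = (V_up−V_dn)/(S_up−S_dn) = (0.0000−48.3478)/(195.7204−127.0722) = -0.7043. V = [p*·0.0000 + (1−p*)·48.3478]/1.08 = 24.7644. B = V − Δ·S = 127.6321.
(0,0): S=109.0000. Δ = (V_up−V_dn)/(S_up−S_dn) = (24.7644−67.5959)/(146.0600−94.8300) = -0.8361. V = [p*·24.7644 + (1−p*)·67.5959]/1.08 = 44.8689. B = V − Δ·S = 135.9998.
The time-0 hedge costs 44.8689, which is the no-arbitrage price.

(0,0): Delta=-0.8361 Bond=135.9998
(1,0): Delta=-1.0000 Bond=162.4259
(1,1): Delta=-0.7043 Bond=127.6321
V0=44.8689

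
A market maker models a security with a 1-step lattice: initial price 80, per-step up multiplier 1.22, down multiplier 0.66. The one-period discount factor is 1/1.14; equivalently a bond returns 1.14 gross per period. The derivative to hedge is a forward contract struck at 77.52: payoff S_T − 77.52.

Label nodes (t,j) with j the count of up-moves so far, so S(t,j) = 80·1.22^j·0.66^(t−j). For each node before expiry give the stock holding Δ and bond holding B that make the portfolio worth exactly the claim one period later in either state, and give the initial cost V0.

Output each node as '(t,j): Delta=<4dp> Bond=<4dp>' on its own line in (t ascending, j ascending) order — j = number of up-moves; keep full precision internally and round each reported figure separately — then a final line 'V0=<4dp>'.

(0,0): Delta=1.0000 Bond=-68.0000
V0=12.0000

Risk-neutral probability p* = (R−d)/(u−d) = (1.14−0.66)/(1.22−0.66) = 0.8571.
At expiry t=1: V(1,0)=-24.7200, V(1,1)=20.0800
(0,0): S=80.0000. Δ = (V_up−V_dn)/(S_up−S_dn) = (20.0800−-24.7200)/(97.6000−52.8000) = 1.0000. V = [p*·20.0800 + (1−p*)·-24.7200]/1.14 = 12.0000. B = V − Δ·S = -68.0000.
Self-financing check: at every node Δ·S+B equals the discounted successor values.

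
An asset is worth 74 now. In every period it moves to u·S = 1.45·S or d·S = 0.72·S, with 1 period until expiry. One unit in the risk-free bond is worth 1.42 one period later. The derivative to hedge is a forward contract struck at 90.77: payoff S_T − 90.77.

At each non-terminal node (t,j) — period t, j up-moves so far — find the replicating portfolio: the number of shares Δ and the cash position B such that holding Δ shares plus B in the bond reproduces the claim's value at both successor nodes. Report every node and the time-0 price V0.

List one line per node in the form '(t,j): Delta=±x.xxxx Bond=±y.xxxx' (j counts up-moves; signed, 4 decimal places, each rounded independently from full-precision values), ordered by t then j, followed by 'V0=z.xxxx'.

(0,0): Delta=1.0000 Bond=-63.9225
V0=10.0775

Since d<R<u, set p* = (R−d)/(u−d) = 0.9589; price each node as the discounted p*-expectation of its children.
Terminal payoffs: V(1,0)=-37.4900, V(1,1)=16.5300
  t=0,j=0: stock 74.0000 → up 107.3000 (V=16.5300), down 53.2800 (V=-37.4900). Price 10.0775; hedge Δ=1.0000, bond B=-63.9225.
Self-financing check: at every node Δ·S+B equals the discounted successor values.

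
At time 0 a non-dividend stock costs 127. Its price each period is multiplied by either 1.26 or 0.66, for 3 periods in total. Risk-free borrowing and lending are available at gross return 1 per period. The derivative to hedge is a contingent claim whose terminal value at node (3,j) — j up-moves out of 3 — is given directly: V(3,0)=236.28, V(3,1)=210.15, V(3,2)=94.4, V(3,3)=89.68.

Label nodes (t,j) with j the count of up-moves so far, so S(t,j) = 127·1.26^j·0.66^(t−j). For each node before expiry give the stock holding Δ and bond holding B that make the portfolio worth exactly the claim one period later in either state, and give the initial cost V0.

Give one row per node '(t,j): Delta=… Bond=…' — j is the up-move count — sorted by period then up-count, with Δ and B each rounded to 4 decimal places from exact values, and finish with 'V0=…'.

No-arbitrage ⇒ martingale measure with p* = (R−d)/(u−d) = 0.5667.
Payoff layer (t=3): V(3,0)=236.2800, V(3,1)=210.1500, V(3,2)=94.4000, V(3,3)=89.6800
  t=2,j=0: stock 55.3212 → up 69.7047 (V=210.1500), down 36.5120 (V=236.2800). Price 221.4730; hedge Δ=-0.7872, bond B=265.0230.
  t=2,j=1: stock 105.6132 → up 133.0726 (V=94.4000), down 69.7047 (V=210.1500). Price 144.5583; hedge Δ=-1.8266, bond B=337.4750.
  t=2,j=2: stock 201.6252 → up 254.0478 (V=89.6800), down 133.0726 (V=94.4000). Price 91.7253; hedge Δ=-0.0390, bond B=99.5920.
  t=1,j=0: stock 83.8200 → up 105.6132 (V=144.5583), down 55.3212 (V=221.4730). Price 177.8880; hedge Δ=-1.5294, bond B=306.0791.
  t=1,j=1: stock 160.0200 → up 201.6252 (V=91.7253), down 105.6132 (V=144.5583). Price 114.6196; hedge Δ=-0.5503, bond B=202.6746.
  t=0,j=0: stock 127.0000 → up 160.0200 (V=114.6196), down 83.8200 (V=177.8880). Price 142.0359; hedge Δ=-0.8303, bond B=247.4832.
Check: Δ(0,0)·S0 + B(0,0) = 142.0359 = V0.

(0,0): Delta=-0.8303 Bond=247.4832
(1,0): Delta=-1.5294 Bond=306.0791
(1,1): Delta=-0.5503 Bond=202.6746
(2,0): Delta=-0.7872 Bond=265.0230
(2,1): Delta=-1.8266 Bond=337.4750
(2,2): Delta=-0.0390 Bond=99.5920
V0=142.0359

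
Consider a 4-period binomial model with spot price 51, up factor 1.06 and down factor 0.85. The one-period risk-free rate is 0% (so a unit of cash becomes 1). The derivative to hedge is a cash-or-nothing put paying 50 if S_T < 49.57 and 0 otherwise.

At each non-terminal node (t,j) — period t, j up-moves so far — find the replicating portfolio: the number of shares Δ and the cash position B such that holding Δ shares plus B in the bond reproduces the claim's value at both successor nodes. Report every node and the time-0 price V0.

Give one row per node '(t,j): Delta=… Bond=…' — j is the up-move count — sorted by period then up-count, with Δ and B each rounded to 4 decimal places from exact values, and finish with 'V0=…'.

Since d<R<u, set p* = (R−d)/(u−d) = 0.7143; price each node as the discounted p*-expectation of its children.
At expiry t=4: V(4,0)=50.0000, V(4,1)=50.0000, V(4,2)=50.0000, V(4,3)=0.0000, V(4,4)=0.0000
(3,0): S=31.3204. Δ = (V_up−V_dn)/(S_up−S_dn) = (50.0000−50.0000)/(33.1996−26.6223) = 0.0000. V = [p*·50.0000 + (1−p*)·50.0000]/1 = 50.0000. B = V − Δ·S = 50.0000.
(3,1): S=39.0583. Δ = (V_up−V_dn)/(S_up−S_dn) = (50.0000−50.0000)/(41.4019−33.1996) = 0.0000. V = [p*·50.0000 + (1−p*)·50.0000]/1 = 50.0000. B = V − Δ·S = 50.0000.
(3,2): S=48.7081. Δ = (V_up−V_dn)/(S_up−S_dn) = (0.0000−50.0000)/(51.6305−41.4019) = -4.8882. V = [p*·0.0000 + (1−p*)·50.0000]/1 = 14.2857. B = V − Δ·S = 252.3810.
(3,3): S=60.7418. Δ = (V_up−V_dn)/(S_up−S_dn) = (0.0000−0.0000)/(64.3863−51.6305) = 0.0000. V = [p*·0.0000 + (1−p*)·0.0000]/1 = 0.0000. B = V − Δ·S = 0.0000.
(2,0): S=36.8475. Δ = (V_up−V_dn)/(S_up−S_dn) = (50.0000−50.0000)/(39.0583−31.3204) = 0.0000. V = [p*·50.0000 + (1−p*)·50.0000]/1 = 50.0000. B = V − Δ·S = 50.0000.
(2,1): S=45.9510. Δ = (V_up−V_dn)/(S_up−S_dn) = (14.2857−50.0000)/(48.7081−39.0583) = -3.7011. V = [p*·14.2857 + (1−p*)·50.0000]/1 = 24.4898. B = V − Δ·S = 194.5578.
(2,2): S=57.3036. Δ = (V_up−V_dn)/(S_up−S_dn) = (0.0000−14.2857)/(60.7418−48.7081) = -1.1871. V = [p*·0.0000 + (1−p*)·14.2857]/1 = 4.0816. B = V − Δ·S = 72.1088.
(1,0): S=43.3500. Δ = (V_up−V_dn)/(S_up−S_dn) = (24.4898−50.0000)/(45.9510−36.8475) = -2.8022. V = [p*·24.4898 + (1−p*)·50.0000]/1 = 31.7784. B = V − Δ·S = 153.2556.
(1,1): S=54.0600. Δ = (V_up−V_dn)/(S_up−S_dn) = (4.0816−24.4898)/(57.3036−45.9510) = -1.7977. V = [p*·4.0816 + (1−p*)·24.4898]/1 = 9.9125. B = V − Δ·S = 107.0943.
(0,0): S=51.0000. Δ = (V_up−V_dn)/(S_up−S_dn) = (9.9125−31.7784)/(54.0600−43.3500) = -2.0416. V = [p*·9.9125 + (1−p*)·31.7784]/1 = 16.1599. B = V − Δ·S = 120.2832.
Root portfolio cost Δ·51+B reproduces V0=16.1599.

(0,0): Delta=-2.0416 Bond=120.2832
(1,0): Delta=-2.8022 Bond=153.2556
(1,1): Delta=-1.7977 Bond=107.0943
(2,0): Delta=0.0000 Bond=50.0000
(2,1): Delta=-3.7011 Bond=194.5578
(2,2): Delta=-1.1871 Bond=72.1088
(3,0): Delta=0.0000 Bond=50.0000
(3,1): Delta=0.0000 Bond=50.0000
(3,2): Delta=-4.8882 Bond=252.3810
(3,3): Delta=0.0000 Bond=0.0000
V0=16.1599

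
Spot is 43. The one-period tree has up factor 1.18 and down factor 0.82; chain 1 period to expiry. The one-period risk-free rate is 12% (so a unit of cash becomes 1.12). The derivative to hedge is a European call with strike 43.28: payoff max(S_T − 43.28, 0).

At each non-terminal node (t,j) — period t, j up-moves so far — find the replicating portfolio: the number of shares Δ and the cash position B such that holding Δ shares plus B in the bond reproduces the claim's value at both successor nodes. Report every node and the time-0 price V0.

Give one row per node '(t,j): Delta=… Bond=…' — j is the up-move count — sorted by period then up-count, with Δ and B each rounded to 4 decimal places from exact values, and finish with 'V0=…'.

(0,0): Delta=0.4819 Bond=-15.1716
V0=5.5506

No-arbitrage ⇒ martingale measure with p* = (R−d)/(u−d) = 0.8333.
Terminal values V(1,·): V(1,0)=0.0000, V(1,1)=7.4600
(0,0): S=43.0000. Δ = (V_up−V_dn)/(S_up−S_dn) = (7.4600−0.0000)/(50.7400−35.2600) = 0.4819. V = [p*·7.4600 + (1−p*)·0.0000]/1.12 = 5.5506. B = V − Δ·S = -15.1716.
Each (Δ,B) replicates both successor values, so the strategy is self-financing and V0 is arbitrage-free.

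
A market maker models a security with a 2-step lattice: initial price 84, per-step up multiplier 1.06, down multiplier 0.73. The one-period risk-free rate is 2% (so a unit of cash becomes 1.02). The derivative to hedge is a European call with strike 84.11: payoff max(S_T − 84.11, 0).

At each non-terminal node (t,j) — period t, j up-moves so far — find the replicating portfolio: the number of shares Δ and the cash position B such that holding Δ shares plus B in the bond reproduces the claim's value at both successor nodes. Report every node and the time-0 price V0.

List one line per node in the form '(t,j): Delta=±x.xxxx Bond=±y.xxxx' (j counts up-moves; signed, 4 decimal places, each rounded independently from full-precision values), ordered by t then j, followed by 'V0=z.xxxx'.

(0,0): Delta=0.3193 Bond=-19.1940
(1,0): Delta=0.0000 Bond=0.0000
(1,1): Delta=0.3496 Bond=-22.2782
V0=7.6250

The replicating-portfolio and risk-neutral prices coincide; use p* = (1.02−0.73)/(1.06−0.73) = 0.8788 for the latter.
Terminal payoffs: V(2,0)=0.0000, V(2,1)=0.0000, V(2,2)=10.2724
  t=1,j=0: stock 61.3200 → up 64.9992 (V=0.0000), down 44.7636 (V=0.0000). Price 0.0000; hedge Δ=0.0000, bond B=0.0000.
  t=1,j=1: stock 89.0400 → up 94.3824 (V=10.2724), down 64.9992 (V=0.0000). Price 8.8503; hedge Δ=0.3496, bond B=-22.2782.
  t=0,j=0: stock 84.0000 → up 89.0400 (V=8.8503), down 61.3200 (V=0.0000). Price 7.6250; hedge Δ=0.3193, bond B=-19.1940.
Check: Δ(0,0)·S0 + B(0,0) = 7.6250 = V0.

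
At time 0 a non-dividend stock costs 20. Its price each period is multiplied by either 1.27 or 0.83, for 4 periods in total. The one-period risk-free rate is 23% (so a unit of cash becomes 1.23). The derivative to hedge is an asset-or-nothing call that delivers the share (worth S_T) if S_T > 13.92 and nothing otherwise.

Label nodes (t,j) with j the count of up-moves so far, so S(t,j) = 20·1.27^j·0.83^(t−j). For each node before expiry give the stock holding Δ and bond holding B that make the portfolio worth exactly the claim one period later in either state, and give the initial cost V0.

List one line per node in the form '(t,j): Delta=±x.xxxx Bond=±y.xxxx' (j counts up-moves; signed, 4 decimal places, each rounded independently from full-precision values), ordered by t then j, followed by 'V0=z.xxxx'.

(0,0): Delta=1.0004 Bond=-0.0090
(1,0): Delta=1.0071 Bond=-0.1217
(1,1): Delta=1.0000 Bond=0.0000
(2,0): Delta=1.1157 Bond=-1.6462
(2,1): Delta=1.0000 Bond=0.0000
(2,2): Delta=1.0000 Bond=0.0000
(3,0): Delta=2.8864 Bond=-22.2735
(3,1): Delta=1.0000 Bond=0.0000
(3,2): Delta=1.0000 Bond=0.0000
(3,3): Delta=1.0000 Bond=0.0000
V0=19.9997

No-arbitrage ⇒ martingale measure with p* = (R−d)/(u−d) = 0.9091.
Payoff layer (t=4): V(4,0)=0.0000, V(4,1)=14.5234, V(4,2)=22.2225, V(4,3)=34.0032, V(4,4)=52.0289
Node (3,0) S=11.4357: V=(p*·14.5234+(1−p*)·0.0000)/1.23=10.7342; Δ=(14.5234−0.0000)/(14.5234−9.4917)=2.8864; B=V−Δ·S=-22.2735
Node (3,1) S=17.4981: V=(p*·22.2225+(1−p*)·14.5234)/1.23=17.4981; Δ=(22.2225−14.5234)/(22.2225−14.5234)=1.0000; B=V−Δ·S=0.0000
Node (3,2) S=26.7741: V=(p*·34.0032+(1−p*)·22.2225)/1.23=26.7741; Δ=(34.0032−22.2225)/(34.0032−22.2225)=1.0000; B=V−Δ·S=0.0000
Node (3,3) S=40.9677: V=(p*·52.0289+(1−p*)·34.0032)/1.23=40.9677; Δ=(52.0289−34.0032)/(52.0289−34.0032)=1.0000; B=V−Δ·S=0.0000
Node (2,0) S=13.7780: V=(p*·17.4981+(1−p*)·10.7342)/1.23=13.7262; Δ=(17.4981−10.7342)/(17.4981−11.4357)=1.1157; B=V−Δ·S=-1.6462
Node (2,1) S=21.0820: V=(p*·26.7741+(1−p*)·17.4981)/1.23=21.0820; Δ=(26.7741−17.4981)/(26.7741−17.4981)=1.0000; B=V−Δ·S=0.0000
Node (2,2) S=32.2580: V=(p*·40.9677+(1−p*)·26.7741)/1.23=32.2580; Δ=(40.9677−26.7741)/(40.9677−26.7741)=1.0000; B=V−Δ·S=0.0000
Node (1,0) S=16.6000: V=(p*·21.0820+(1−p*)·13.7262)/1.23=16.5962; Δ=(21.0820−13.7262)/(21.0820−13.7780)=1.0071; B=V−Δ·S=-0.1217
Node (1,1) S=25.4000: V=(p*·32.2580+(1−p*)·21.0820)/1.23=25.4000; Δ=(32.2580−21.0820)/(32.2580−21.0820)=1.0000; B=V−Δ·S=0.0000
Node (0,0) S=20.0000: V=(p*·25.4000+(1−p*)·16.5962)/1.23=19.9997; Δ=(25.4000−16.5962)/(25.4000−16.6000)=1.0004; B=V−Δ·S=-0.0090
The time-0 hedge costs 19.9997, which is the no-arbitrage price.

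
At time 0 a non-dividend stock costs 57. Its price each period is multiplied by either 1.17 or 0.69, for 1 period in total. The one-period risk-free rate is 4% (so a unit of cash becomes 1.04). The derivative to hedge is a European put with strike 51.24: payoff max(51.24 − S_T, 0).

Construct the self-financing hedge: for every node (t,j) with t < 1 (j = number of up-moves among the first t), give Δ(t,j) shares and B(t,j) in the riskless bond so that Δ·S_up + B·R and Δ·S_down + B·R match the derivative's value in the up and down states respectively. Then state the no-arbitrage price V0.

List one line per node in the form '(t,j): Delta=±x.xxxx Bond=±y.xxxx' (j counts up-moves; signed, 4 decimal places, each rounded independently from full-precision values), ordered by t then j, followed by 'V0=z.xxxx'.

(0,0): Delta=-0.4353 Bond=27.9141
V0=3.1016

Risk-neutral probability p* = (R−d)/(u−d) = (1.04−0.69)/(1.17−0.69) = 0.7292.
Terminal payoffs: V(1,0)=11.9100, V(1,1)=0.0000
  t=0,j=0: stock 57.0000 → up 66.6900 (V=0.0000), down 39.3300 (V=11.9100). Price 3.1016; hedge Δ=-0.4353, bond B=27.9141.
The time-0 hedge costs 3.1016, which is the no-arbitrage price.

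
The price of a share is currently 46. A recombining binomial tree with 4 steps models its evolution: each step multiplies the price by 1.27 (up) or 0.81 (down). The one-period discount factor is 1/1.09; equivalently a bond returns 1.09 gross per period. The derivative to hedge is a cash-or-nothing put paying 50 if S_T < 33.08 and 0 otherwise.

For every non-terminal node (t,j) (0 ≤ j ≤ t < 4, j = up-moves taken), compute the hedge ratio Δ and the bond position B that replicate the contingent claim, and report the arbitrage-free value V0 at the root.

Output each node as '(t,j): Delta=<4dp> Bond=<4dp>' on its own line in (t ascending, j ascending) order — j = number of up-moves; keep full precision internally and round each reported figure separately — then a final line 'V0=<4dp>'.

Risk-neutral probability p* = (R−d)/(u−d) = (1.09−0.81)/(1.27−0.81) = 0.6087.
Terminal values V(4,·): V(4,0)=50.0000, V(4,1)=50.0000, V(4,2)=0.0000, V(4,3)=0.0000, V(4,4)=0.0000
Node (3,0) S=24.4463: V=(p*·50.0000+(1−p*)·50.0000)/1.09=45.8716; Δ=(50.0000−50.0000)/(31.0468−19.8015)=0.0000; B=V−Δ·S=45.8716
Node (3,1) S=38.3294: V=(p*·0.0000+(1−p*)·50.0000)/1.09=17.9497; Δ=(0.0000−50.0000)/(48.6783−31.0468)=-2.8358; B=V−Δ·S=126.6454
Node (3,2) S=60.0967: V=(p*·0.0000+(1−p*)·0.0000)/1.09=0.0000; Δ=(0.0000−0.0000)/(76.3228−48.6783)=0.0000; B=V−Δ·S=0.0000
Node (3,3) S=94.2256: V=(p*·0.0000+(1−p*)·0.0000)/1.09=0.0000; Δ=(0.0000−0.0000)/(119.6665−76.3228)=0.0000; B=V−Δ·S=0.0000
Node (2,0) S=30.1806: V=(p*·17.9497+(1−p*)·45.8716)/1.09=26.4914; Δ=(17.9497−45.8716)/(38.3294−24.4463)=-2.0112; B=V−Δ·S=87.1910
Node (2,1) S=47.3202: V=(p*·0.0000+(1−p*)·17.9497)/1.09=6.4439; Δ=(0.0000−17.9497)/(60.0967−38.3294)=-0.8246; B=V−Δ·S=45.4650
Node (2,2) S=74.1934: V=(p*·0.0000+(1−p*)·0.0000)/1.09=0.0000; Δ=(0.0000−0.0000)/(94.2256−60.0967)=0.0000; B=V−Δ·S=0.0000
Node (1,0) S=37.2600: V=(p*·6.4439+(1−p*)·26.4914)/1.09=13.1088; Δ=(6.4439−26.4914)/(47.3202−30.1806)=-1.1697; B=V−Δ·S=56.6905
Node (1,1) S=58.4200: V=(p*·0.0000+(1−p*)·6.4439)/1.09=2.3133; Δ=(0.0000−6.4439)/(74.1934−47.3202)=-0.2398; B=V−Δ·S=16.3217
Node (0,0) S=46.0000: V=(p*·2.3133+(1−p*)·13.1088)/1.09=5.9978; Δ=(2.3133−13.1088)/(58.4200−37.2600)=-0.5102; B=V−Δ·S=29.4662
Check: Δ(0,0)·S0 + B(0,0) = 5.9978 = V0.

(0,0): Delta=-0.5102 Bond=29.4662
(1,0): Delta=-1.1697 Bond=56.6905
(1,1): Delta=-0.2398 Bond=16.3217
(2,0): Delta=-2.0112 Bond=87.1910
(2,1): Delta=-0.8246 Bond=45.4650
(2,2): Delta=0.0000 Bond=0.0000
(3,0): Delta=0.0000 Bond=45.8716
(3,1): Delta=-2.8358 Bond=126.6454
(3,2): Delta=0.0000 Bond=0.0000
(3,3): Delta=0.0000 Bond=0.0000
V0=5.9978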